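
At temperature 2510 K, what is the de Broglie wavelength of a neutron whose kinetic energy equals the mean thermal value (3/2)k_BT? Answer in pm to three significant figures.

KE = (3/2)k_BT = 1.5 × 1.381 × 10⁻²³ × 2510 = 5.199 × 10⁻²⁰ J.
p = √(2mKE) = √(2 × 1.675 × 10⁻²⁷ × 5.199 × 10⁻²⁰) = 1.320 × 10⁻²³ kg·m/s.
λ = h/p = 5.02 × 10⁻¹¹ m = 50.2 pm.

λ = 50.2 pm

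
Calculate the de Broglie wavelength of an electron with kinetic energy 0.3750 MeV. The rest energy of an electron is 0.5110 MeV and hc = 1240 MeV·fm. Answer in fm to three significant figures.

Total energy E = KE + m₀c² = 0.3750 + 0.5110 = 0.8860 MeV.
(pc)² = E² − (m₀c²)² = (0.8860)² − (0.5110)² = 0.5239 MeV², so pc = 0.7238 MeV.
λ = hc/(pc) = 1240 MeV·fm / 0.7238 MeV = 1710 fm.

λ = 1710 fm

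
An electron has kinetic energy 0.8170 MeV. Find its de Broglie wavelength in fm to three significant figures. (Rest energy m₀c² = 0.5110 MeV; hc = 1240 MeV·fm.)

λ = 1010 fm

Total energy E = KE + m₀c² = 0.8170 + 0.5110 = 1.3280 MeV.
(pc)² = E² − (m₀c²)² = (1.3280)² − (0.5110)² = 1.502 MeV², so pc = 1.226 MeV.
λ = hc/(pc) = 1240 MeV·fm / 1.226 MeV = 1010 fm.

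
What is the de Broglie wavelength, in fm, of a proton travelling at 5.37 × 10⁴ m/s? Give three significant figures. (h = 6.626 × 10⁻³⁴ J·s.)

λ = 7380 fm

p = mv = 1.673 × 10⁻²⁷ × 5.37 × 10⁴ = 8.984 × 10⁻²³ kg·m/s.
λ = h/p = 6.626 × 10⁻³⁴ / 8.984 × 10⁻²³ = 7.38 × 10⁻¹² m = 7380 fm.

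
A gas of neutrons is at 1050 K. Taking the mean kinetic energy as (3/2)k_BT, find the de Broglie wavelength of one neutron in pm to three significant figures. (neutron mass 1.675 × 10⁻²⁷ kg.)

λ = 77.6 pm

KE = (3/2)k_BT = 1.5 × 1.381 × 10⁻²³ × 1050 = 2.175 × 10⁻²⁰ J.
p = √(2mKE) = √(2 × 1.675 × 10⁻²⁷ × 2.175 × 10⁻²⁰) = 8.536 × 10⁻²⁴ kg·m/s.
λ = h/p = 7.76 × 10⁻¹¹ m = 77.6 pm.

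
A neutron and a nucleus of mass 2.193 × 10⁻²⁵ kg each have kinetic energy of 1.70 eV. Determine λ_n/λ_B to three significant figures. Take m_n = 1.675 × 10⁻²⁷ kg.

At fixed KE, p = √(2mKE) so λ = h/p ∝ 1/√m.
λ_n/λ_B = √(m_B/m_n) = √(2.193 × 10⁻²⁵/1.675 × 10⁻²⁷) = √(130.9) = 11.4.

λ_n/λ_B = 11.4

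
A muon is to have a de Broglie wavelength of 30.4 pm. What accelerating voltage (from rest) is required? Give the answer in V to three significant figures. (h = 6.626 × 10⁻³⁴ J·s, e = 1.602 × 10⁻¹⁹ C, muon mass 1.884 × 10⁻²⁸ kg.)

p = h/λ = 6.626 × 10⁻³⁴ / 3.040 × 10⁻¹¹ = 2.180 × 10⁻²³ kg·m/s.
KE = p²/(2m) = 1.261 × 10⁻¹⁸ J.
V = KE/e = 1.261 × 10⁻¹⁸ / (1.602 × 10⁻¹⁹) = 7.87 V.

V = 7.87 V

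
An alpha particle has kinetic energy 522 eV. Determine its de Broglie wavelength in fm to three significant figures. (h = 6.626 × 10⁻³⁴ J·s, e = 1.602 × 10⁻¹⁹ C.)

λ = 629 fm

KE = 522 eV = 8.362 × 10⁻¹⁷ J.
p = √(2mKE) = √(2 × 6.645 × 10⁻²⁷ × 8.362 × 10⁻¹⁷) = 1.054 × 10⁻²¹ kg·m/s.
λ = h/p = 6.626 × 10⁻³⁴ / 1.054 × 10⁻²¹ = 6.29 × 10⁻¹³ m = 629 fm.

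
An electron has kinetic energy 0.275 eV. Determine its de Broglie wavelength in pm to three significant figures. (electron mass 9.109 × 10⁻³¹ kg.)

λ = 2340 pm

KE = 0.275 eV = 4.406 × 10⁻²⁰ J.
p = √(2mKE) = √(2 × 9.109 × 10⁻³¹ × 4.406 × 10⁻²⁰) = 2.833 × 10⁻²⁵ kg·m/s.
λ = h/p = 6.626 × 10⁻³⁴ / 2.833 × 10⁻²⁵ = 2.34 × 10⁻⁹ m = 2340 pm.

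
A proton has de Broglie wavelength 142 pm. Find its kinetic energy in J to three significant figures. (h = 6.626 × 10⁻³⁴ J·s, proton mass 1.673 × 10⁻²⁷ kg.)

p = h/λ = 6.626 × 10⁻³⁴ / 1.420 × 10⁻¹⁰ = 4.666 × 10⁻²⁴ kg·m/s.
KE = p²/(2m) = (4.666 × 10⁻²⁴)² / (2 × 1.673 × 10⁻²⁷) = 6.507 × 10⁻²¹ J = 6.51 × 10⁻²¹ J.

KE = 6.51 × 10⁻²¹ J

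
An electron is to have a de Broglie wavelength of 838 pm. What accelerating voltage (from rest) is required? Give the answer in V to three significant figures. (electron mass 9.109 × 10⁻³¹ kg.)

V = 2.14 V

p = h/λ = 6.626 × 10⁻³⁴ / 8.380 × 10⁻¹⁰ = 7.907 × 10⁻²⁵ kg·m/s.
KE = p²/(2m) = 3.432 × 10⁻¹⁹ J.
V = KE/e = 3.432 × 10⁻¹⁹ / (1.602 × 10⁻¹⁹) = 2.14 V.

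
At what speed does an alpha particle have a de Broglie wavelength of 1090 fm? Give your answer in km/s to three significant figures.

p = h/λ = 6.626 × 10⁻³⁴ / 1.090 × 10⁻¹² = 6.079 × 10⁻²² kg·m/s.
v = p/m = 6.079 × 10⁻²² / 6.645 × 10⁻²⁷ = 9.15 × 10⁴ m/s = 91.5 km/s.

v = 91.5 km/s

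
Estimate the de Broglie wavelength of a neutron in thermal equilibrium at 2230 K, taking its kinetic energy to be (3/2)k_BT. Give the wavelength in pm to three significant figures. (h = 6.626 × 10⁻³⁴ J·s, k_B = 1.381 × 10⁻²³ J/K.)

KE = (3/2)k_BT = 1.5 × 1.381 × 10⁻²³ × 2230 = 4.619 × 10⁻²⁰ J.
p = √(2mKE) = √(2 × 1.675 × 10⁻²⁷ × 4.619 × 10⁻²⁰) = 1.244 × 10⁻²³ kg·m/s.
λ = h/p = 5.33 × 10⁻¹¹ m = 53.3 pm.

λ = 53.3 pm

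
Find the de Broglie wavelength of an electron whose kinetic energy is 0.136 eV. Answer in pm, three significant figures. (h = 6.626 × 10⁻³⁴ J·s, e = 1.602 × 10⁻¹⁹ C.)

λ = 3330 pm

KE = 0.136 eV = 2.179 × 10⁻²⁰ J.
p = √(2mKE) = √(2 × 9.109 × 10⁻³¹ × 2.179 × 10⁻²⁰) = 1.992 × 10⁻²⁵ kg·m/s.
λ = h/p = 6.626 × 10⁻³⁴ / 1.992 × 10⁻²⁵ = 3.33 × 10⁻⁹ m = 3330 pm.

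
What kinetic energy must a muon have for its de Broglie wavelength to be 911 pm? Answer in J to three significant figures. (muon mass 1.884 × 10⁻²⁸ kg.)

KE = 1.40 × 10⁻²¹ J

p = h/λ = 6.626 × 10⁻³⁴ / 9.110 × 10⁻¹⁰ = 7.273 × 10⁻²⁵ kg·m/s.
KE = p²/(2m) = (7.273 × 10⁻²⁵)² / (2 × 1.884 × 10⁻²⁸) = 1.404 × 10⁻²¹ J = 1.40 × 10⁻²¹ J.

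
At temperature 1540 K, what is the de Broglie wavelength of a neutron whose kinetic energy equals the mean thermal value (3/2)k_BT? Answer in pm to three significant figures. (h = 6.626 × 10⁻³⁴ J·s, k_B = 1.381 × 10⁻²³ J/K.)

λ = 64.1 pm

KE = (3/2)k_BT = 1.5 × 1.381 × 10⁻²³ × 1540 = 3.190 × 10⁻²⁰ J.
p = √(2mKE) = √(2 × 1.675 × 10⁻²⁷ × 3.190 × 10⁻²⁰) = 1.034 × 10⁻²³ kg·m/s.
λ = h/p = 6.41 × 10⁻¹¹ m = 64.1 pm.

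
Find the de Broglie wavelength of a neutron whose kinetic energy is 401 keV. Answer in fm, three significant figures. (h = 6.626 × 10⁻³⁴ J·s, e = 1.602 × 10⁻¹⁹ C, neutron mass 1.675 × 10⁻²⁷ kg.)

λ = 45.2 fm

KE = 401 keV = 6.424 × 10⁻¹⁴ J.
p = √(2mKE) = √(2 × 1.675 × 10⁻²⁷ × 6.424 × 10⁻¹⁴) = 1.467 × 10⁻²⁰ kg·m/s.
λ = h/p = 6.626 × 10⁻³⁴ / 1.467 × 10⁻²⁰ = 4.52 × 10⁻¹⁴ m = 45.2 fm.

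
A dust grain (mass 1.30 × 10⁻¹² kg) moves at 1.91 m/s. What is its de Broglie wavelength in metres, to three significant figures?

p = mv = 1.30 × 10⁻¹² × 1.91 = 2.483 × 10⁻¹² kg·m/s.
λ = h/p = 6.626 × 10⁻³⁴ / 2.483 × 10⁻¹² = 2.67 × 10⁻²² m.

λ = 2.67 × 10⁻²² m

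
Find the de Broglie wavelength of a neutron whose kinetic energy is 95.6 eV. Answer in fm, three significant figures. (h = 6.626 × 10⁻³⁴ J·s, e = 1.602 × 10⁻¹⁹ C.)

λ = 2930 fm

KE = 95.6 eV = 1.532 × 10⁻¹⁷ J.
p = √(2mKE) = √(2 × 1.675 × 10⁻²⁷ × 1.532 × 10⁻¹⁷) = 2.265 × 10⁻²² kg·m/s.
λ = h/p = 6.626 × 10⁻³⁴ / 2.265 × 10⁻²² = 2.93 × 10⁻¹² m = 2930 fm.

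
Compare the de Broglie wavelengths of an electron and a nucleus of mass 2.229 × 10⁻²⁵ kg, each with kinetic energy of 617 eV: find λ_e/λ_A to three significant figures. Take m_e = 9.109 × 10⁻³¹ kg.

λ_e/λ_A = 495

At fixed KE, p = √(2mKE) so λ = h/p ∝ 1/√m.
λ_e/λ_A = √(m_A/m_e) = √(2.229 × 10⁻²⁵/9.109 × 10⁻³¹) = √(2.447 × 10⁵) = 495.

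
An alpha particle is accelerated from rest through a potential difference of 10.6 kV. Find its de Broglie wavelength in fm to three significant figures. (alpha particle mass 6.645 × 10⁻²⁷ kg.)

λ = 98.6 fm

KE = 2eV = 2 × 1.602 × 10⁻¹⁹ × 1.060 × 10⁴ = 3.396 × 10⁻¹⁵ J.
p = √(2mKE) = √(2 × 6.645 × 10⁻²⁷ × 3.396 × 10⁻¹⁵) = 6.718 × 10⁻²¹ kg·m/s.
λ = h/p = 6.626 × 10⁻³⁴ / 6.718 × 10⁻²¹ = 9.86 × 10⁻¹⁴ m = 98.6 fm.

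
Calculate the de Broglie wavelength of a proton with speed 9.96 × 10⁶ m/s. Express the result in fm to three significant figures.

λ = 39.8 fm

p = mv = 1.673 × 10⁻²⁷ × 9.96 × 10⁶ = 1.666 × 10⁻²⁰ kg·m/s.
λ = h/p = 6.626 × 10⁻³⁴ / 1.666 × 10⁻²⁰ = 3.98 × 10⁻¹⁴ m = 39.8 fm.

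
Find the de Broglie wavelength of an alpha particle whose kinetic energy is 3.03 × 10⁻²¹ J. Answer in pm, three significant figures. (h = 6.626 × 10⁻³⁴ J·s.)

p = √(2mKE) = √(2 × 6.645 × 10⁻²⁷ × 3.030 × 10⁻²¹) = 6.346 × 10⁻²⁴ kg·m/s.
λ = h/p = 6.626 × 10⁻³⁴ / 6.346 × 10⁻²⁴ = 1.04 × 10⁻¹⁰ m = 104 pm.

λ = 104 pm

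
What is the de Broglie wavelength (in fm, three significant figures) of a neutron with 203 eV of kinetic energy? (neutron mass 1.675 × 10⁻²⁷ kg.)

KE = 203 eV = 3.252 × 10⁻¹⁷ J.
p = √(2mKE) = √(2 × 1.675 × 10⁻²⁷ × 3.252 × 10⁻¹⁷) = 3.301 × 10⁻²² kg·m/s.
λ = h/p = 6.626 × 10⁻³⁴ / 3.301 × 10⁻²² = 2.01 × 10⁻¹² m = 2010 fm.

λ = 2010 fm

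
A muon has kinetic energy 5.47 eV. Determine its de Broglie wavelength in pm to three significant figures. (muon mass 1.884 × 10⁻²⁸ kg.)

λ = 36.5 pm

KE = 5.47 eV = 8.763 × 10⁻¹⁹ J.
p = √(2mKE) = √(2 × 1.884 × 10⁻²⁸ × 8.763 × 10⁻¹⁹) = 1.817 × 10⁻²³ kg·m/s.
λ = h/p = 6.626 × 10⁻³⁴ / 1.817 × 10⁻²³ = 3.65 × 10⁻¹¹ m = 36.5 pm.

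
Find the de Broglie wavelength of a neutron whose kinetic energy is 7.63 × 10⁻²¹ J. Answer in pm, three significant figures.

p = √(2mKE) = √(2 × 1.675 × 10⁻²⁷ × 7.630 × 10⁻²¹) = 5.056 × 10⁻²⁴ kg·m/s.
λ = h/p = 6.626 × 10⁻³⁴ / 5.056 × 10⁻²⁴ = 1.31 × 10⁻¹⁰ m = 131 pm.

λ = 131 pm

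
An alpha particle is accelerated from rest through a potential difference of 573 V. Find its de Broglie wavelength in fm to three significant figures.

λ = 424 fm

KE = 2eV = 2 × 1.602 × 10⁻¹⁹ × 573.0 = 1.836 × 10⁻¹⁶ J.
p = √(2mKE) = √(2 × 6.645 × 10⁻²⁷ × 1.836 × 10⁻¹⁶) = 1.562 × 10⁻²¹ kg·m/s.
λ = h/p = 6.626 × 10⁻³⁴ / 1.562 × 10⁻²¹ = 4.24 × 10⁻¹³ m = 424 fm.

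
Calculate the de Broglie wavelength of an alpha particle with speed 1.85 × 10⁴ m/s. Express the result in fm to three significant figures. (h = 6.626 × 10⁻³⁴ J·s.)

λ = 5390 fm

p = mv = 6.645 × 10⁻²⁷ × 1.85 × 10⁴ = 1.229 × 10⁻²² kg·m/s.
λ = h/p = 6.626 × 10⁻³⁴ / 1.229 × 10⁻²² = 5.39 × 10⁻¹² m = 5390 fm.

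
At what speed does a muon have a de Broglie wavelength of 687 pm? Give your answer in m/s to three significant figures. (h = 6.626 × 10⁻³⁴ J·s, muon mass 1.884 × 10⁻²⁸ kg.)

v = 5120 m/s

p = h/λ = 6.626 × 10⁻³⁴ / 6.870 × 10⁻¹⁰ = 9.645 × 10⁻²⁵ kg·m/s.
v = p/m = 9.645 × 10⁻²⁵ / 1.884 × 10⁻²⁸ = 5.12 × 10³ m/s = 5120 m/s.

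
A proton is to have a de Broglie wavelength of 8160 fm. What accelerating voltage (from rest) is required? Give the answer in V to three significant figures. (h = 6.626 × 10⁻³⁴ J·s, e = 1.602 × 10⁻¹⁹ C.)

p = h/λ = 6.626 × 10⁻³⁴ / 8.160 × 10⁻¹² = 8.120 × 10⁻²³ kg·m/s.
KE = p²/(2m) = 1.971 × 10⁻¹⁸ J.
V = KE/e = 1.971 × 10⁻¹⁸ / (1.602 × 10⁻¹⁹) = 12.3 V.

V = 12.3 V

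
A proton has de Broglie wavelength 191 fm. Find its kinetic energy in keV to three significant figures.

KE = 22.5 keV

p = h/λ = 6.626 × 10⁻³⁴ / 1.910 × 10⁻¹³ = 3.469 × 10⁻²¹ kg·m/s.
KE = p²/(2m) = (3.469 × 10⁻²¹)² / (2 × 1.673 × 10⁻²⁷) = 3.597 × 10⁻¹⁵ J = 22.5 keV.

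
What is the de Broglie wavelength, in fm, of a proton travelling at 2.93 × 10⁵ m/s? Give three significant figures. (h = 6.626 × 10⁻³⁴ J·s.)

λ = 1350 fm

p = mv = 1.673 × 10⁻²⁷ × 2.93 × 10⁵ = 4.902 × 10⁻²² kg·m/s.
λ = h/p = 6.626 × 10⁻³⁴ / 4.902 × 10⁻²² = 1.35 × 10⁻¹² m = 1350 fm.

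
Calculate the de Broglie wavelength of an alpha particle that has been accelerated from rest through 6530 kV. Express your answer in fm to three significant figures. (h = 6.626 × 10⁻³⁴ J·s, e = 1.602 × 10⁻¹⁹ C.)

λ = 3.97 fm

KE = 2eV = 2 × 1.602 × 10⁻¹⁹ × 6.530 × 10⁶ = 2.092 × 10⁻¹² J.
p = √(2mKE) = √(2 × 6.645 × 10⁻²⁷ × 2.092 × 10⁻¹²) = 1.667 × 10⁻¹⁹ kg·m/s.
λ = h/p = 6.626 × 10⁻³⁴ / 1.667 × 10⁻¹⁹ = 3.97 × 10⁻¹⁵ m = 3.97 fm.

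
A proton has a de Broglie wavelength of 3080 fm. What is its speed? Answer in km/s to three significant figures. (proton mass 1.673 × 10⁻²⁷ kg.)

p = h/λ = 6.626 × 10⁻³⁴ / 3.080 × 10⁻¹² = 2.151 × 10⁻²² kg·m/s.
v = p/m = 2.151 × 10⁻²² / 1.673 × 10⁻²⁷ = 1.29 × 10⁵ m/s = 129 km/s.

v = 129 km/s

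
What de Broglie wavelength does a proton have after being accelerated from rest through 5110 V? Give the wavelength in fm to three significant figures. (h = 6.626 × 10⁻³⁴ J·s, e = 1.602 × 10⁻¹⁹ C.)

KE = eV = 1.602 × 10⁻¹⁹ × 5110 = 8.186 × 10⁻¹⁶ J.
p = √(2mKE) = √(2 × 1.673 × 10⁻²⁷ × 8.186 × 10⁻¹⁶) = 1.655 × 10⁻²¹ kg·m/s.
λ = h/p = 6.626 × 10⁻³⁴ / 1.655 × 10⁻²¹ = 4.00 × 10⁻¹³ m = 400 fm.

λ = 400 fm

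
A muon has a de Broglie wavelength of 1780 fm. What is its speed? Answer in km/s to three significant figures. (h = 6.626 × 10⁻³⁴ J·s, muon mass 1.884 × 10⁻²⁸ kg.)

v = 1980 km/s

p = h/λ = 6.626 × 10⁻³⁴ / 1.780 × 10⁻¹² = 3.722 × 10⁻²² kg·m/s.
v = p/m = 3.722 × 10⁻²² / 1.884 × 10⁻²⁸ = 1.98 × 10⁶ m/s = 1980 km/s.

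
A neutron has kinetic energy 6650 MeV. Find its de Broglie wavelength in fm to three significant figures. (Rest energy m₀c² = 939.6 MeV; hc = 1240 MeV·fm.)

Total energy E = KE + m₀c² = 6650 + 939.6 = 7589.6 MeV.
(pc)² = E² − (m₀c²)² = (7589.6)² − (939.6)² = 5.672 × 10⁷ MeV², so pc = 7531 MeV.
λ = hc/(pc) = 1240 MeV·fm / 7531 MeV = 0.165 fm.

λ = 0.165 fm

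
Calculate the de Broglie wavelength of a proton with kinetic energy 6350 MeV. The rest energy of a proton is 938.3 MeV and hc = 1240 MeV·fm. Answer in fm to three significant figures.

Total energy E = KE + m₀c² = 6350 + 938.3 = 7288.3 MeV.
(pc)² = E² − (m₀c²)² = (7288.3)² − (938.3)² = 5.224 × 10⁷ MeV², so pc = 7228 MeV.
λ = hc/(pc) = 1240 MeV·fm / 7228 MeV = 0.172 fm.

λ = 0.172 fm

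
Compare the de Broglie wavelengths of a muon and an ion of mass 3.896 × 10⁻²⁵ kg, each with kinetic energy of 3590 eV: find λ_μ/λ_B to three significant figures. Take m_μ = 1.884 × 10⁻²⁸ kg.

λ_μ/λ_B = 45.5

At fixed KE, p = √(2mKE) so λ = h/p ∝ 1/√m.
λ_μ/λ_B = √(m_B/m_μ) = √(3.896 × 10⁻²⁵/1.884 × 10⁻²⁸) = √(2068) = 45.5.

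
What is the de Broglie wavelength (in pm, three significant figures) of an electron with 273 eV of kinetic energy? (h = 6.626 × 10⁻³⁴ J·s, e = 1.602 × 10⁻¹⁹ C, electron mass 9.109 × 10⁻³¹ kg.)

KE = 273 eV = 4.373 × 10⁻¹⁷ J.
p = √(2mKE) = √(2 × 9.109 × 10⁻³¹ × 4.373 × 10⁻¹⁷) = 8.926 × 10⁻²⁴ kg·m/s.
λ = h/p = 6.626 × 10⁻³⁴ / 8.926 × 10⁻²⁴ = 7.42 × 10⁻¹¹ m = 74.2 pm.

λ = 74.2 pm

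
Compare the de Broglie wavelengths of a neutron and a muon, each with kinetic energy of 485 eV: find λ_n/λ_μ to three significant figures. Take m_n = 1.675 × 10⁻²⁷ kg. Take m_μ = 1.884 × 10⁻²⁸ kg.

λ_n/λ_μ = 0.335

At fixed KE, p = √(2mKE) so λ = h/p ∝ 1/√m.
λ_n/λ_μ = √(m_μ/m_n) = √(1.884 × 10⁻²⁸/1.675 × 10⁻²⁷) = √(0.1125) = 0.335.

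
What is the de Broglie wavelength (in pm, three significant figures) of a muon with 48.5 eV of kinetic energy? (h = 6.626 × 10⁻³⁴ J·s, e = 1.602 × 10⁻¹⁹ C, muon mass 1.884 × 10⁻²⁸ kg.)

λ = 12.2 pm

KE = 48.5 eV = 7.770 × 10⁻¹⁸ J.
p = √(2mKE) = √(2 × 1.884 × 10⁻²⁸ × 7.770 × 10⁻¹⁸) = 5.411 × 10⁻²³ kg·m/s.
λ = h/p = 6.626 × 10⁻³⁴ / 5.411 × 10⁻²³ = 1.22 × 10⁻¹¹ m = 12.2 pm.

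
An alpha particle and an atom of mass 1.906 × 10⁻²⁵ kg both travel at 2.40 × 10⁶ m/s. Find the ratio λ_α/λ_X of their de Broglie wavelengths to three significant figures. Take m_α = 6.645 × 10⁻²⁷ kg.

λ_α/λ_X = 28.7

At fixed v, p = mv so λ = h/(mv) ∝ 1/m.
λ_α/λ_X = m_X/m_α = 1.906 × 10⁻²⁵/6.645 × 10⁻²⁷ = 28.7.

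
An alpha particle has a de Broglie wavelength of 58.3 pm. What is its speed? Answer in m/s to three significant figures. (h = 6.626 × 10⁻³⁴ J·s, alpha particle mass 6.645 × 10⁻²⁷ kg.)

p = h/λ = 6.626 × 10⁻³⁴ / 5.830 × 10⁻¹¹ = 1.137 × 10⁻²³ kg·m/s.
v = p/m = 1.137 × 10⁻²³ / 6.645 × 10⁻²⁷ = 1.71 × 10³ m/s = 1710 m/s.

v = 1710 m/s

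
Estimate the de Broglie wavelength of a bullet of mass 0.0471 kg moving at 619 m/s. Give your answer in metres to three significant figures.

λ = 2.27 × 10⁻³⁵ m

p = mv = 0.0471 × 619 = 2.915 × 10¹ kg·m/s.
λ = h/p = 6.626 × 10⁻³⁴ / 2.915 × 10¹ = 2.27 × 10⁻³⁵ m.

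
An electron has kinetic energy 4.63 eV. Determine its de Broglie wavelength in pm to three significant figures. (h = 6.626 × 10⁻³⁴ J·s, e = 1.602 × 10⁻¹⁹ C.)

KE = 4.63 eV = 7.417 × 10⁻¹⁹ J.
p = √(2mKE) = √(2 × 9.109 × 10⁻³¹ × 7.417 × 10⁻¹⁹) = 1.162 × 10⁻²⁴ kg·m/s.
λ = h/p = 6.626 × 10⁻³⁴ / 1.162 × 10⁻²⁴ = 5.70 × 10⁻¹⁰ m = 570 pm.

λ = 570 pm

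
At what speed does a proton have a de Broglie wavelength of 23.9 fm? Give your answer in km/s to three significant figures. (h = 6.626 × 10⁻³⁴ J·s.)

p = h/λ = 6.626 × 10⁻³⁴ / 2.390 × 10⁻¹⁴ = 2.772 × 10⁻²⁰ kg·m/s.
v = p/m = 2.772 × 10⁻²⁰ / 1.673 × 10⁻²⁷ = 1.66 × 10⁷ m/s = 1.66 × 10⁴ km/s.

v = 1.66 × 10⁴ km/s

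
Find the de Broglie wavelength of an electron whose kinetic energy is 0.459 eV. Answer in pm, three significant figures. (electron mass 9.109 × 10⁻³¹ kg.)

λ = 1810 pm

KE = 0.459 eV = 7.353 × 10⁻²⁰ J.
p = √(2mKE) = √(2 × 9.109 × 10⁻³¹ × 7.353 × 10⁻²⁰) = 3.660 × 10⁻²⁵ kg·m/s.
λ = h/p = 6.626 × 10⁻³⁴ / 3.660 × 10⁻²⁵ = 1.81 × 10⁻⁹ m = 1810 pm.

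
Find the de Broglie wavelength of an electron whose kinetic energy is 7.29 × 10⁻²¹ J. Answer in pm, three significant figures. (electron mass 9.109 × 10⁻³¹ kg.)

p = √(2mKE) = √(2 × 9.109 × 10⁻³¹ × 7.290 × 10⁻²¹) = 1.152 × 10⁻²⁵ kg·m/s.
λ = h/p = 6.626 × 10⁻³⁴ / 1.152 × 10⁻²⁵ = 5.75 × 10⁻⁹ m = 5750 pm.

λ = 5750 pm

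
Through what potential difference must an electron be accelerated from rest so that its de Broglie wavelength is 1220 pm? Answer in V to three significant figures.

V = 1.01 V

p = h/λ = 6.626 × 10⁻³⁴ / 1.220 × 10⁻⁹ = 5.431 × 10⁻²⁵ kg·m/s.
KE = p²/(2m) = 1.619 × 10⁻¹⁹ J.
V = KE/e = 1.619 × 10⁻¹⁹ / (1.602 × 10⁻¹⁹) = 1.01 V.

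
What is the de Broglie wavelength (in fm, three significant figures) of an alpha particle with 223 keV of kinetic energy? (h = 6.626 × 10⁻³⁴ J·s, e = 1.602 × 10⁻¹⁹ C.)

λ = 30.4 fm

KE = 223 keV = 3.572 × 10⁻¹⁴ J.
p = √(2mKE) = √(2 × 6.645 × 10⁻²⁷ × 3.572 × 10⁻¹⁴) = 2.179 × 10⁻²⁰ kg·m/s.
λ = h/p = 6.626 × 10⁻³⁴ / 2.179 × 10⁻²⁰ = 3.04 × 10⁻¹⁴ m = 30.4 fm.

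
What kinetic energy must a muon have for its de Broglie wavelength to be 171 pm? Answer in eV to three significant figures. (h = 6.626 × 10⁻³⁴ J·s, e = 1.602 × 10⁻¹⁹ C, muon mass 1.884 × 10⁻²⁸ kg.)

KE = 0.249 eV

p = h/λ = 6.626 × 10⁻³⁴ / 1.710 × 10⁻¹⁰ = 3.875 × 10⁻²⁴ kg·m/s.
KE = p²/(2m) = (3.875 × 10⁻²⁴)² / (2 × 1.884 × 10⁻²⁸) = 3.985 × 10⁻²⁰ J = 0.249 eV.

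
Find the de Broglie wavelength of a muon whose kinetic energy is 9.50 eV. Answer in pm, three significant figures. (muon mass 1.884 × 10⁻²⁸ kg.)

λ = 27.7 pm

KE = 9.50 eV = 1.522 × 10⁻¹⁸ J.
p = √(2mKE) = √(2 × 1.884 × 10⁻²⁸ × 1.522 × 10⁻¹⁸) = 2.395 × 10⁻²³ kg·m/s.
λ = h/p = 6.626 × 10⁻³⁴ / 2.395 × 10⁻²³ = 2.77 × 10⁻¹¹ m = 27.7 pm.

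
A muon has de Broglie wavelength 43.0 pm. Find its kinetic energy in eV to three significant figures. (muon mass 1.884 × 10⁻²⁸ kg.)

p = h/λ = 6.626 × 10⁻³⁴ / 4.300 × 10⁻¹¹ = 1.541 × 10⁻²³ kg·m/s.
KE = p²/(2m) = (1.541 × 10⁻²³)² / (2 × 1.884 × 10⁻²⁸) = 6.302 × 10⁻¹⁹ J = 3.93 eV.

KE = 3.93 eV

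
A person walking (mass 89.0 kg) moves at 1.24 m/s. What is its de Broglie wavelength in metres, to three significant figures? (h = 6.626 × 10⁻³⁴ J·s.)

λ = 6.00 × 10⁻³⁶ m

p = mv = 89.0 × 1.24 = 1.104 × 10² kg·m/s.
λ = h/p = 6.626 × 10⁻³⁴ / 1.104 × 10² = 6.00 × 10⁻³⁶ m.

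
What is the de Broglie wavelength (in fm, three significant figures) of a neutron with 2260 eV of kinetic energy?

λ = 602 fm

KE = 2260 eV = 3.621 × 10⁻¹⁶ J.
p = √(2mKE) = √(2 × 1.675 × 10⁻²⁷ × 3.621 × 10⁻¹⁶) = 1.101 × 10⁻²¹ kg·m/s.
λ = h/p = 6.626 × 10⁻³⁴ / 1.101 × 10⁻²¹ = 6.02 × 10⁻¹³ m = 602 fm.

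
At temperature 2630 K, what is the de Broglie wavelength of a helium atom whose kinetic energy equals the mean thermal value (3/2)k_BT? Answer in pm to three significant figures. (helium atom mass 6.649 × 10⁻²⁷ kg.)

KE = (3/2)k_BT = 1.5 × 1.381 × 10⁻²³ × 2630 = 5.448 × 10⁻²⁰ J.
p = √(2mKE) = √(2 × 6.649 × 10⁻²⁷ × 5.448 × 10⁻²⁰) = 2.692 × 10⁻²³ kg·m/s.
λ = h/p = 2.46 × 10⁻¹¹ m = 24.6 pm.

λ = 24.6 pm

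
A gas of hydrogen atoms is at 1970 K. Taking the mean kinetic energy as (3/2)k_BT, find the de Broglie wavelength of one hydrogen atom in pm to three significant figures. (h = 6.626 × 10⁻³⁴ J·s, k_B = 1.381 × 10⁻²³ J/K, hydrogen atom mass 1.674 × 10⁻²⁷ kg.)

KE = (3/2)k_BT = 1.5 × 1.381 × 10⁻²³ × 1970 = 4.081 × 10⁻²⁰ J.
p = √(2mKE) = √(2 × 1.674 × 10⁻²⁷ × 4.081 × 10⁻²⁰) = 1.169 × 10⁻²³ kg·m/s.
λ = h/p = 5.67 × 10⁻¹¹ m = 56.7 pm.

λ = 56.7 pm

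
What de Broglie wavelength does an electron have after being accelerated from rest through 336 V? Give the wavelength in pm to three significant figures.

λ = 66.9 pm

KE = eV = 1.602 × 10⁻¹⁹ × 336.0 = 5.383 × 10⁻¹⁷ J.
p = √(2mKE) = √(2 × 9.109 × 10⁻³¹ × 5.383 × 10⁻¹⁷) = 9.903 × 10⁻²⁴ kg·m/s.
λ = h/p = 6.626 × 10⁻³⁴ / 9.903 × 10⁻²⁴ = 6.69 × 10⁻¹¹ m = 66.9 pm.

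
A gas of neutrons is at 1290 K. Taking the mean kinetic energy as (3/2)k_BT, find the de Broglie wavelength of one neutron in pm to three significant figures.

KE = (3/2)k_BT = 1.5 × 1.381 × 10⁻²³ × 1290 = 2.672 × 10⁻²⁰ J.
p = √(2mKE) = √(2 × 1.675 × 10⁻²⁷ × 2.672 × 10⁻²⁰) = 9.461 × 10⁻²⁴ kg·m/s.
λ = h/p = 7.00 × 10⁻¹¹ m = 70.0 pm.

λ = 70.0 pm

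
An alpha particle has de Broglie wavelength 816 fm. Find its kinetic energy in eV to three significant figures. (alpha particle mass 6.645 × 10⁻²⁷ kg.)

KE = 310 eV

p = h/λ = 6.626 × 10⁻³⁴ / 8.160 × 10⁻¹³ = 8.120 × 10⁻²² kg·m/s.
KE = p²/(2m) = (8.120 × 10⁻²²)² / (2 × 6.645 × 10⁻²⁷) = 4.961 × 10⁻¹⁷ J = 310 eV.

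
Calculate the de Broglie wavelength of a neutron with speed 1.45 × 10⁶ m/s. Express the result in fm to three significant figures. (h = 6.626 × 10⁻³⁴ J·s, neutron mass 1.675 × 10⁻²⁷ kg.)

λ = 273 fm

p = mv = 1.675 × 10⁻²⁷ × 1.45 × 10⁶ = 2.429 × 10⁻²¹ kg·m/s.
λ = h/p = 6.626 × 10⁻³⁴ / 2.429 × 10⁻²¹ = 2.73 × 10⁻¹³ m = 273 fm.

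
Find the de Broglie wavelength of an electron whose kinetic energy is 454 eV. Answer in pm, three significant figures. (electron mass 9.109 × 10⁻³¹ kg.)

λ = 57.6 pm

KE = 454 eV = 7.273 × 10⁻¹⁷ J.
p = √(2mKE) = √(2 × 9.109 × 10⁻³¹ × 7.273 × 10⁻¹⁷) = 1.151 × 10⁻²³ kg·m/s.
λ = h/p = 6.626 × 10⁻³⁴ / 1.151 × 10⁻²³ = 5.76 × 10⁻¹¹ m = 57.6 pm.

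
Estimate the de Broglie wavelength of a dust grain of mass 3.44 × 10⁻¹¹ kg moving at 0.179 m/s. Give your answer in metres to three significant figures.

p = mv = 3.44 × 10⁻¹¹ × 0.179 = 6.158 × 10⁻¹² kg·m/s.
λ = h/p = 6.626 × 10⁻³⁴ / 6.158 × 10⁻¹² = 1.08 × 10⁻²² m.

λ = 1.08 × 10⁻²² m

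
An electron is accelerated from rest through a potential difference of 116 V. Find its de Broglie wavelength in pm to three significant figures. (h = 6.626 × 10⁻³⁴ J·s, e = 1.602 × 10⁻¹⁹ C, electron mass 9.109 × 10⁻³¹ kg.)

λ = 114 pm

KE = eV = 1.602 × 10⁻¹⁹ × 116.0 = 1.858 × 10⁻¹⁷ J.
p = √(2mKE) = √(2 × 9.109 × 10⁻³¹ × 1.858 × 10⁻¹⁷) = 5.818 × 10⁻²⁴ kg·m/s.
λ = h/p = 6.626 × 10⁻³⁴ / 5.818 × 10⁻²⁴ = 1.14 × 10⁻¹⁰ m = 114 pm.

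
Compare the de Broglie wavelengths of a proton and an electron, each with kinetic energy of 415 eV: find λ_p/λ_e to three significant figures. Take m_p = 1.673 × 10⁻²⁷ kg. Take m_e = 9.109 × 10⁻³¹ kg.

λ_p/λ_e = 0.0233

At fixed KE, p = √(2mKE) so λ = h/p ∝ 1/√m.
λ_p/λ_e = √(m_e/m_p) = √(9.109 × 10⁻³¹/1.673 × 10⁻²⁷) = √(5.445 × 10⁻⁴) = 0.0233.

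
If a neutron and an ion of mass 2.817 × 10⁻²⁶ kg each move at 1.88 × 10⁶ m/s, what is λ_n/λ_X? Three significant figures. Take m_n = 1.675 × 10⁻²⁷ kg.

λ_n/λ_X = 16.8

At fixed v, p = mv so λ = h/(mv) ∝ 1/m.
λ_n/λ_X = m_X/m_n = 2.817 × 10⁻²⁶/1.675 × 10⁻²⁷ = 16.8.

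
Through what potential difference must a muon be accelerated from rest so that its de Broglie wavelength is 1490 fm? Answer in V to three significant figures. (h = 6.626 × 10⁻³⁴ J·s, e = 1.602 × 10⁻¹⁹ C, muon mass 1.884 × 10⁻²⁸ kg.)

V = 3280 V

p = h/λ = 6.626 × 10⁻³⁴ / 1.490 × 10⁻¹² = 4.447 × 10⁻²² kg·m/s.
KE = p²/(2m) = 5.248 × 10⁻¹⁶ J.
V = KE/e = 5.248 × 10⁻¹⁶ / (1.602 × 10⁻¹⁹) = 3280 V.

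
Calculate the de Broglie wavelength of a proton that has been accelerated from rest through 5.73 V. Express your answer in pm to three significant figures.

λ = 12.0 pm

KE = eV = 1.602 × 10⁻¹⁹ × 5.730 = 9.179 × 10⁻¹⁹ J.
p = √(2mKE) = √(2 × 1.673 × 10⁻²⁷ × 9.179 × 10⁻¹⁹) = 5.542 × 10⁻²³ kg·m/s.
λ = h/p = 6.626 × 10⁻³⁴ / 5.542 × 10⁻²³ = 1.20 × 10⁻¹¹ m = 12.0 pm.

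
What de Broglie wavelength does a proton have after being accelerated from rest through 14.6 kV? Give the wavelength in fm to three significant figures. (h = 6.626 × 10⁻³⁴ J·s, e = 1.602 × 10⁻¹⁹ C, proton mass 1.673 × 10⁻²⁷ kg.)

λ = 237 fm

KE = eV = 1.602 × 10⁻¹⁹ × 1.460 × 10⁴ = 2.339 × 10⁻¹⁵ J.
p = √(2mKE) = √(2 × 1.673 × 10⁻²⁷ × 2.339 × 10⁻¹⁵) = 2.798 × 10⁻²¹ kg·m/s.
λ = h/p = 6.626 × 10⁻³⁴ / 2.798 × 10⁻²¹ = 2.37 × 10⁻¹³ m = 237 fm.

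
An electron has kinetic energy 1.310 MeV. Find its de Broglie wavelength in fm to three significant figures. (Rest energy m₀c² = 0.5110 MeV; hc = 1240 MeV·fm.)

λ = 709 fm

Total energy E = KE + m₀c² = 1.310 + 0.5110 = 1.8210 MeV.
(pc)² = E² − (m₀c²)² = (1.8210)² − (0.5110)² = 3.055 MeV², so pc = 1.748 MeV.
λ = hc/(pc) = 1240 MeV·fm / 1.748 MeV = 709 fm.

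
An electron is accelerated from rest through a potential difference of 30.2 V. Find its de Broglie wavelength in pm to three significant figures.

λ = 223 pm

KE = eV = 1.602 × 10⁻¹⁹ × 30.20 = 4.838 × 10⁻¹⁸ J.
p = √(2mKE) = √(2 × 9.109 × 10⁻³¹ × 4.838 × 10⁻¹⁸) = 2.969 × 10⁻²⁴ kg·m/s.
λ = h/p = 6.626 × 10⁻³⁴ / 2.969 × 10⁻²⁴ = 2.23 × 10⁻¹⁰ m = 223 pm.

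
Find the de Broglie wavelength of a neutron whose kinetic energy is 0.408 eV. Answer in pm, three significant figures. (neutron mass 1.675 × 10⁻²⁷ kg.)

λ = 44.8 pm

KE = 0.408 eV = 6.536 × 10⁻²⁰ J.
p = √(2mKE) = √(2 × 1.675 × 10⁻²⁷ × 6.536 × 10⁻²⁰) = 1.480 × 10⁻²³ kg·m/s.
λ = h/p = 6.626 × 10⁻³⁴ / 1.480 × 10⁻²³ = 4.48 × 10⁻¹¹ m = 44.8 pm.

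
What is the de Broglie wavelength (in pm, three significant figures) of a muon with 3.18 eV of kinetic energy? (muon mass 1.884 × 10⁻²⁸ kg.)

KE = 3.18 eV = 5.094 × 10⁻¹⁹ J.
p = √(2mKE) = √(2 × 1.884 × 10⁻²⁸ × 5.094 × 10⁻¹⁹) = 1.385 × 10⁻²³ kg·m/s.
λ = h/p = 6.626 × 10⁻³⁴ / 1.385 × 10⁻²³ = 4.78 × 10⁻¹¹ m = 47.8 pm.

λ = 47.8 pm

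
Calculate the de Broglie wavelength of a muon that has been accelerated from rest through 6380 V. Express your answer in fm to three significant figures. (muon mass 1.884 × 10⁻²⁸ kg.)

KE = eV = 1.602 × 10⁻¹⁹ × 6380 = 1.022 × 10⁻¹⁵ J.
p = √(2mKE) = √(2 × 1.884 × 10⁻²⁸ × 1.022 × 10⁻¹⁵) = 6.206 × 10⁻²² kg·m/s.
λ = h/p = 6.626 × 10⁻³⁴ / 6.206 × 10⁻²² = 1.07 × 10⁻¹² m = 1070 fm.

λ = 1070 fm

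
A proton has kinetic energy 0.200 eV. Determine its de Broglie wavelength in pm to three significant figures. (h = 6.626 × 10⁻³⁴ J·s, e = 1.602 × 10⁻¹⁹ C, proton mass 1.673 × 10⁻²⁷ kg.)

λ = 64.0 pm

KE = 0.200 eV = 3.204 × 10⁻²⁰ J.
p = √(2mKE) = √(2 × 1.673 × 10⁻²⁷ × 3.204 × 10⁻²⁰) = 1.035 × 10⁻²³ kg·m/s.
λ = h/p = 6.626 × 10⁻³⁴ / 1.035 × 10⁻²³ = 6.40 × 10⁻¹¹ m = 64.0 pm.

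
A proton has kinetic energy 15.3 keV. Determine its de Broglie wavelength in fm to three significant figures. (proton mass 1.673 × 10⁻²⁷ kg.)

λ = 231 fm

KE = 15.3 keV = 2.451 × 10⁻¹⁵ J.
p = √(2mKE) = √(2 × 1.673 × 10⁻²⁷ × 2.451 × 10⁻¹⁵) = 2.864 × 10⁻²¹ kg·m/s.
λ = h/p = 6.626 × 10⁻³⁴ / 2.864 × 10⁻²¹ = 2.31 × 10⁻¹³ m = 231 fm.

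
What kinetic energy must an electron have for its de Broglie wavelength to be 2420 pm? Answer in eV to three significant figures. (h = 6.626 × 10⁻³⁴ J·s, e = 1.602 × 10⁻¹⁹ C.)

p = h/λ = 6.626 × 10⁻³⁴ / 2.420 × 10⁻⁹ = 2.738 × 10⁻²⁵ kg·m/s.
KE = p²/(2m) = (2.738 × 10⁻²⁵)² / (2 × 9.109 × 10⁻³¹) = 4.115 × 10⁻²⁰ J = 0.257 eV.

KE = 0.257 eV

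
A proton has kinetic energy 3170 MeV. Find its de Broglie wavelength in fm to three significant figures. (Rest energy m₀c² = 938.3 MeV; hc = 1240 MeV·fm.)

λ = 0.310 fm

Total energy E = KE + m₀c² = 3170 + 938.3 = 4108.3 MeV.
(pc)² = E² − (m₀c²)² = (4108.3)² − (938.3)² = 1.600 × 10⁷ MeV², so pc = 4000 MeV.
λ = hc/(pc) = 1240 MeV·fm / 4000 MeV = 0.310 fm.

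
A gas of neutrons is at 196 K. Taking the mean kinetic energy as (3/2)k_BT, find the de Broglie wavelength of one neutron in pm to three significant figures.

KE = (3/2)k_BT = 1.5 × 1.381 × 10⁻²³ × 196 = 4.060 × 10⁻²¹ J.
p = √(2mKE) = √(2 × 1.675 × 10⁻²⁷ × 4.060 × 10⁻²¹) = 3.688 × 10⁻²⁴ kg·m/s.
λ = h/p = 1.80 × 10⁻¹⁰ m = 180 pm.

λ = 180 pm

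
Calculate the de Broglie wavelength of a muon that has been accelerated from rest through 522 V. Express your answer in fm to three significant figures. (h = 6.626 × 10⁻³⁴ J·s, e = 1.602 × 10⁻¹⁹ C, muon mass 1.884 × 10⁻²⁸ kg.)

λ = 3730 fm

KE = eV = 1.602 × 10⁻¹⁹ × 522.0 = 8.362 × 10⁻¹⁷ J.
p = √(2mKE) = √(2 × 1.884 × 10⁻²⁸ × 8.362 × 10⁻¹⁷) = 1.775 × 10⁻²² kg·m/s.
λ = h/p = 6.626 × 10⁻³⁴ / 1.775 × 10⁻²² = 3.73 × 10⁻¹² m = 3730 fm.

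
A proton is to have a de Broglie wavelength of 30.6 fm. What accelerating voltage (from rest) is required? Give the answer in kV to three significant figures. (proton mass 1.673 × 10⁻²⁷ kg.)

p = h/λ = 6.626 × 10⁻³⁴ / 3.060 × 10⁻¹⁴ = 2.165 × 10⁻²⁰ kg·m/s.
KE = p²/(2m) = 1.401 × 10⁻¹³ J.
V = KE/e = 1.401 × 10⁻¹³ / (1.602 × 10⁻¹⁹) = 875 kV.

V = 875 kV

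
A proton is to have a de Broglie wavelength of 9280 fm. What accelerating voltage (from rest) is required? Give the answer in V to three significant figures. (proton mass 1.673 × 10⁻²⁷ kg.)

p = h/λ = 6.626 × 10⁻³⁴ / 9.280 × 10⁻¹² = 7.140 × 10⁻²³ kg·m/s.
KE = p²/(2m) = 1.524 × 10⁻¹⁸ J.
V = KE/e = 1.524 × 10⁻¹⁸ / (1.602 × 10⁻¹⁹) = 9.51 V.

V = 9.51 V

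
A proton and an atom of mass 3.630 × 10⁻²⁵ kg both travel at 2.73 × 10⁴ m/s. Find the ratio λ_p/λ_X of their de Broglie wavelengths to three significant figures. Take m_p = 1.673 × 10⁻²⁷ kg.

λ_p/λ_X = 217

At fixed v, p = mv so λ = h/(mv) ∝ 1/m.
λ_p/λ_X = m_X/m_p = 3.630 × 10⁻²⁵/1.673 × 10⁻²⁷ = 217.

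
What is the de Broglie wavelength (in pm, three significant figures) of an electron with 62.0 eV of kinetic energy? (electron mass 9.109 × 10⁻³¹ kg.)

KE = 62.0 eV = 9.932 × 10⁻¹⁸ J.
p = √(2mKE) = √(2 × 9.109 × 10⁻³¹ × 9.932 × 10⁻¹⁸) = 4.254 × 10⁻²⁴ kg·m/s.
λ = h/p = 6.626 × 10⁻³⁴ / 4.254 × 10⁻²⁴ = 1.56 × 10⁻¹⁰ m = 156 pm.

λ = 156 pm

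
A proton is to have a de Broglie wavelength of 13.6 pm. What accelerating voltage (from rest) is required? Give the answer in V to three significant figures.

V = 4.43 V

p = h/λ = 6.626 × 10⁻³⁴ / 1.360 × 10⁻¹¹ = 4.872 × 10⁻²³ kg·m/s.
KE = p²/(2m) = 7.094 × 10⁻¹⁹ J.
V = KE/e = 7.094 × 10⁻¹⁹ / (1.602 × 10⁻¹⁹) = 4.43 V.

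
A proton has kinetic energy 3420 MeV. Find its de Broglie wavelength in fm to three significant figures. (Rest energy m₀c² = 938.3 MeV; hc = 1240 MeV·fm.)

Total energy E = KE + m₀c² = 3420 + 938.3 = 4358.3 MeV.
(pc)² = E² − (m₀c²)² = (4358.3)² − (938.3)² = 1.811 × 10⁷ MeV², so pc = 4256 MeV.
λ = hc/(pc) = 1240 MeV·fm / 4256 MeV = 0.291 fm.

λ = 0.291 fm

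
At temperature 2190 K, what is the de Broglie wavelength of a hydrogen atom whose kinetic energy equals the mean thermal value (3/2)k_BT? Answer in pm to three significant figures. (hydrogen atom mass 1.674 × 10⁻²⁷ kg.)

KE = (3/2)k_BT = 1.5 × 1.381 × 10⁻²³ × 2190 = 4.537 × 10⁻²⁰ J.
p = √(2mKE) = √(2 × 1.674 × 10⁻²⁷ × 4.537 × 10⁻²⁰) = 1.232 × 10⁻²³ kg·m/s.
λ = h/p = 5.38 × 10⁻¹¹ m = 53.8 pm.

λ = 53.8 pm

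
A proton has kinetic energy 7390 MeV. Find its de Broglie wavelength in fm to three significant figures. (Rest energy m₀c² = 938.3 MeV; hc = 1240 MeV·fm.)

λ = 0.150 fm

Total energy E = KE + m₀c² = 7390 + 938.3 = 8328.3 MeV.
(pc)² = E² − (m₀c²)² = (8328.3)² − (938.3)² = 6.848 × 10⁷ MeV², so pc = 8275 MeV.
λ = hc/(pc) = 1240 MeV·fm / 8275 MeV = 0.150 fm.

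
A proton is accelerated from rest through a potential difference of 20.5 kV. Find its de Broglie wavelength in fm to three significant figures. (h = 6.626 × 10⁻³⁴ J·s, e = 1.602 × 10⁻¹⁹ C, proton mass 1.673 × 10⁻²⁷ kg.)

KE = eV = 1.602 × 10⁻¹⁹ × 2.050 × 10⁴ = 3.284 × 10⁻¹⁵ J.
p = √(2mKE) = √(2 × 1.673 × 10⁻²⁷ × 3.284 × 10⁻¹⁵) = 3.315 × 10⁻²¹ kg·m/s.
λ = h/p = 6.626 × 10⁻³⁴ / 3.315 × 10⁻²¹ = 2.00 × 10⁻¹³ m = 200 fm.

λ = 200 fm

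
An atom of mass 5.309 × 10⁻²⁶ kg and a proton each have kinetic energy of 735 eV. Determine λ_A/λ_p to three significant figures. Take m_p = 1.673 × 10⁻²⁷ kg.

λ_A/λ_p = 0.178

At fixed KE, p = √(2mKE) so λ = h/p ∝ 1/√m.
λ_A/λ_p = √(m_p/m_A) = √(1.673 × 10⁻²⁷/5.309 × 10⁻²⁶) = √(0.03151) = 0.178.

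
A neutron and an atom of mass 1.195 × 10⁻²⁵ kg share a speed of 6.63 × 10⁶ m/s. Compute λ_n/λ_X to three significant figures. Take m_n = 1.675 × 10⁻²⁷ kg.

λ_n/λ_X = 71.3

At fixed v, p = mv so λ = h/(mv) ∝ 1/m.
λ_n/λ_X = m_X/m_n = 1.195 × 10⁻²⁵/1.675 × 10⁻²⁷ = 71.3.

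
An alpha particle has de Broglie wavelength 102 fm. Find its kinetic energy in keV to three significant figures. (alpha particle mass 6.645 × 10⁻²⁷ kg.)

KE = 19.8 keV

p = h/λ = 6.626 × 10⁻³⁴ / 1.020 × 10⁻¹³ = 6.496 × 10⁻²¹ kg·m/s.
KE = p²/(2m) = (6.496 × 10⁻²¹)² / (2 × 6.645 × 10⁻²⁷) = 3.175 × 10⁻¹⁵ J = 19.8 keV.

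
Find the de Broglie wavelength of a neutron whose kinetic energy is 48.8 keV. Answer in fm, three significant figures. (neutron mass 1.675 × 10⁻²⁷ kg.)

KE = 48.8 keV = 7.818 × 10⁻¹⁵ J.
p = √(2mKE) = √(2 × 1.675 × 10⁻²⁷ × 7.818 × 10⁻¹⁵) = 5.118 × 10⁻²¹ kg·m/s.
λ = h/p = 6.626 × 10⁻³⁴ / 5.118 × 10⁻²¹ = 1.29 × 10⁻¹³ m = 129 fm.

λ = 129 fm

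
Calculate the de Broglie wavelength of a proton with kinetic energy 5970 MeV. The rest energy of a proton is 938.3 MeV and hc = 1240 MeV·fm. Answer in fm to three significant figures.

Total energy E = KE + m₀c² = 5970 + 938.3 = 6908.3 MeV.
(pc)² = E² − (m₀c²)² = (6908.3)² − (938.3)² = 4.684 × 10⁷ MeV², so pc = 6844 MeV.
λ = hc/(pc) = 1240 MeV·fm / 6844 MeV = 0.181 fm.

λ = 0.181 fm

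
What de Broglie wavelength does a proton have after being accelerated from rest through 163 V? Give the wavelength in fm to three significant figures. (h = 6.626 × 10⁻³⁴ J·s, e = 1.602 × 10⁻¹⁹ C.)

λ = 2240 fm

KE = eV = 1.602 × 10⁻¹⁹ × 163.0 = 2.611 × 10⁻¹⁷ J.
p = √(2mKE) = √(2 × 1.673 × 10⁻²⁷ × 2.611 × 10⁻¹⁷) = 2.956 × 10⁻²² kg·m/s.
λ = h/p = 6.626 × 10⁻³⁴ / 2.956 × 10⁻²² = 2.24 × 10⁻¹² m = 2240 fm.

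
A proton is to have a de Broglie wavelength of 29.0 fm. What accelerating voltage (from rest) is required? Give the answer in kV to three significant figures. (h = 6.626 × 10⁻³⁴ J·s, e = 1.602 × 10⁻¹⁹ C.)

p = h/λ = 6.626 × 10⁻³⁴ / 2.900 × 10⁻¹⁴ = 2.285 × 10⁻²⁰ kg·m/s.
KE = p²/(2m) = 1.560 × 10⁻¹³ J.
V = KE/e = 1.560 × 10⁻¹³ / (1.602 × 10⁻¹⁹) = 974 kV.

V = 974 kV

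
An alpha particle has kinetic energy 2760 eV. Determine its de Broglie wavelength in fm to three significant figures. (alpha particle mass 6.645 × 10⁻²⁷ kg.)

λ = 273 fm

KE = 2760 eV = 4.422 × 10⁻¹⁶ J.
p = √(2mKE) = √(2 × 6.645 × 10⁻²⁷ × 4.422 × 10⁻¹⁶) = 2.424 × 10⁻²¹ kg·m/s.
λ = h/p = 6.626 × 10⁻³⁴ / 2.424 × 10⁻²¹ = 2.73 × 10⁻¹³ m = 273 fm.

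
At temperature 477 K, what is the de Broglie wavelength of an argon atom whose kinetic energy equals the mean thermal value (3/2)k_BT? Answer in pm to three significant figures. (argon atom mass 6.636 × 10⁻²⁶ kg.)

λ = 18.3 pm

KE = (3/2)k_BT = 1.5 × 1.381 × 10⁻²³ × 477 = 9.881 × 10⁻²¹ J.
p = √(2mKE) = √(2 × 6.636 × 10⁻²⁶ × 9.881 × 10⁻²¹) = 3.621 × 10⁻²³ kg·m/s.
λ = h/p = 1.83 × 10⁻¹¹ m = 18.3 pm.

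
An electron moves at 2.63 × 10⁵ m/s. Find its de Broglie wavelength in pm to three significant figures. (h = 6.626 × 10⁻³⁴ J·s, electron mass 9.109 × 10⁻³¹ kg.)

p = mv = 9.109 × 10⁻³¹ × 2.63 × 10⁵ = 2.396 × 10⁻²⁵ kg·m/s.
λ = h/p = 6.626 × 10⁻³⁴ / 2.396 × 10⁻²⁵ = 2.77 × 10⁻⁹ m = 2770 pm.

λ = 2770 pm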